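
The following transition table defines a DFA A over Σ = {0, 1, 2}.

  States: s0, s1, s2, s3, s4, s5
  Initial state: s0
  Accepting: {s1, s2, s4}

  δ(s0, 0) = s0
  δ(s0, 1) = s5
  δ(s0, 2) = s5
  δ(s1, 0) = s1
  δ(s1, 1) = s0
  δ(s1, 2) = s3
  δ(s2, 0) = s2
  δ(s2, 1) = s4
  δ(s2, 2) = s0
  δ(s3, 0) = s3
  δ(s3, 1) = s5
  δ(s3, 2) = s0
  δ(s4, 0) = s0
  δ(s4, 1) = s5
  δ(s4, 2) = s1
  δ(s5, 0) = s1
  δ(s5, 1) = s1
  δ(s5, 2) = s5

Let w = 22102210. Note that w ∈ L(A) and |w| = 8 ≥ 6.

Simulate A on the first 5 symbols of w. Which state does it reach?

Run of A on the first 5 characters of w = 2 2 1 0 2:
  step 0: s0  (start)
  step 1: s5  (read 2: s0→s5)
  step 2: s5  (read 2: s5→s5)
  step 3: s1  (read 1: s5→s1)
  step 4: s1  (read 0: s1→s1)
  step 5: s3  (read 2: s1→s3)

After reading 5 characters, A is in state s3.

s3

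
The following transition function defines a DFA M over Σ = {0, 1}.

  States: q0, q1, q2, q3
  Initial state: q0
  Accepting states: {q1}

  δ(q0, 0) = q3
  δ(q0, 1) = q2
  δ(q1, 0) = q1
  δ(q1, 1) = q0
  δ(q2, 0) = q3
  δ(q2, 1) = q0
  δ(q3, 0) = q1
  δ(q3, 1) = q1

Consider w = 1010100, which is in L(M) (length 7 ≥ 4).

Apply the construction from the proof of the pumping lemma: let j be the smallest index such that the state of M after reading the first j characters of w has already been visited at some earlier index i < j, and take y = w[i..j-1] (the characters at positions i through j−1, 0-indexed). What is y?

State sequence: q0 -1-> q2 -0-> q3 -1-> q1 -0-> q1 -1-> q0 -0-> q3 -0-> q1
First repeat at step 4: q1 was already visited.

So i = 3, j = 4, giving x = w[0:3] = 101, y = w[3:4] = 0, z = w[4:7] = 100.
Check: |xy| = 4 ≤ 4 and |y| = 1 ≥ 1. Reading y takes M from q1 back to q1, so every xyⁱz is accepted.

0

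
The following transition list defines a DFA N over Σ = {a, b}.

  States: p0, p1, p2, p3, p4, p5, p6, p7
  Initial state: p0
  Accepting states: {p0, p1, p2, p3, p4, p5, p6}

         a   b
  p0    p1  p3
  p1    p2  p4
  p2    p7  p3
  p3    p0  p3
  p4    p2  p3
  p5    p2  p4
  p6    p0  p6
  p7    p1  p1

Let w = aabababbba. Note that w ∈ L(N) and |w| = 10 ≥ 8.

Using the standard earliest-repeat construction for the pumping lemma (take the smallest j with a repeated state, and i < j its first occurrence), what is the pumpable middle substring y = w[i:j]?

State sequence: p0 -a-> p1 -a-> p2 -b-> p3 -a-> p0 -b-> p3 -a-> p0 -b-> p3 -b-> p3 -b-> p3 -a-> p0
First repeat at step 4: p0 was already visited.

So i = 0, j = 4, giving x = w[0:0] = ε, y = w[0:4] = aaba, z = w[4:10] = babbba.
Check: |xy| = 4 ≤ 8 and |y| = 4 ≥ 1. Reading y takes N from p0 back to p0, so every xyⁱz is accepted.
Pumping length from the standard proof: p = 8 (the number of states). The repeated state found above gives |xy| = j ≤ 8 and |y| = j − i ≥ 1.

aaba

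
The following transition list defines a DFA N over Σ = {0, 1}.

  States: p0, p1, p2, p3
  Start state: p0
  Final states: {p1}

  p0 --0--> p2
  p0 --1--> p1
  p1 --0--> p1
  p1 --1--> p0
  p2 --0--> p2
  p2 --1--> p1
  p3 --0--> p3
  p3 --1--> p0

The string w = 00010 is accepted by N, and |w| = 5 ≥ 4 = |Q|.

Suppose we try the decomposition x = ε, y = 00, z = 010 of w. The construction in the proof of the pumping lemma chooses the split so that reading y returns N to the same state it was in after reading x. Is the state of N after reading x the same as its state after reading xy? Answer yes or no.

State sequence: p0 -0-> p2 -0-> p2

After x (step 0): p0. After xy (step 2): p2.
They differ (p0 ≠ p2), so y is not a cycle from the state after x; this split is not the one the pumping-lemma construction produces, and pumping y need not keep the string in L(N).

no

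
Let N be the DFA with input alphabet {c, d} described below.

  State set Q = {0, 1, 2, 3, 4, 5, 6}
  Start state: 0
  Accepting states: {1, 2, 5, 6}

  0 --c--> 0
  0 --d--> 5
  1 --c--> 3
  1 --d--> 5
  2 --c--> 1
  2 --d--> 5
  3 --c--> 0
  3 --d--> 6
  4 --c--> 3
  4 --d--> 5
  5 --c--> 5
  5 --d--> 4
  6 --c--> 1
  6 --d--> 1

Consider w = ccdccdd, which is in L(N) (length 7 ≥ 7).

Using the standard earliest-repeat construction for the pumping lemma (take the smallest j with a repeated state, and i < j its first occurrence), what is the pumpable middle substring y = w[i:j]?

c

Run of N on w = c c d c c d d:
  step 0: 0  (start)
  step 1: 0  (read c: 0→0)   ← first repeat (0 seen earlier)
  step 2: 0  (read c: 0→0)
  step 3: 5  (read d: 0→5)
  step 4: 5  (read c: 5→5)
  step 5: 5  (read c: 5→5)
  step 6: 4  (read d: 5→4)
  step 7: 5  (read d: 4→5)

So i = 0, j = 1, giving x = w[0:0] = ε, y = w[0:1] = c, z = w[1:7] = cdccdd.
Check: |xy| = 1 ≤ 7 and |y| = 1 ≥ 1. Reading y takes N from 0 back to 0, so every xyⁱz is accepted.
The DFA has 7 states, so the proof of the pumping lemma guarantees a repeated state among the first 7+1 visited; the segment between the two visits is the pumpable y.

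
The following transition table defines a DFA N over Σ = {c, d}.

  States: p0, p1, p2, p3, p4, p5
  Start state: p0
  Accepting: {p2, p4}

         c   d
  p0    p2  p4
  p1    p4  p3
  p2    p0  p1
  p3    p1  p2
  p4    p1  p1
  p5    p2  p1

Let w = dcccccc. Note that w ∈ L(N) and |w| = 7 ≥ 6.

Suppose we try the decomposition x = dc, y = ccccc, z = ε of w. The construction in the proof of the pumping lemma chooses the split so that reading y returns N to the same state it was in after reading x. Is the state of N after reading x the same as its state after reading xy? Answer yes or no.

Run of N on the first 7 characters of w = d c c c c c c:
  step 0: p0  (start)
  step 1: p4  (read d: p0→p4)
  step 2: p1  (read c: p4→p1)
  step 3: p4  (read c: p1→p4)
  step 4: p1  (read c: p4→p1)
  step 5: p4  (read c: p1→p4)
  step 6: p1  (read c: p4→p1)
  step 7: p4  (read c: p1→p4)

After x (step 2): p1. After xy (step 7): p4.
They differ (p1 ≠ p4), so y is not a cycle from the state after x; this split is not the one the pumping-lemma construction produces, and pumping y need not keep the string in L(N).

no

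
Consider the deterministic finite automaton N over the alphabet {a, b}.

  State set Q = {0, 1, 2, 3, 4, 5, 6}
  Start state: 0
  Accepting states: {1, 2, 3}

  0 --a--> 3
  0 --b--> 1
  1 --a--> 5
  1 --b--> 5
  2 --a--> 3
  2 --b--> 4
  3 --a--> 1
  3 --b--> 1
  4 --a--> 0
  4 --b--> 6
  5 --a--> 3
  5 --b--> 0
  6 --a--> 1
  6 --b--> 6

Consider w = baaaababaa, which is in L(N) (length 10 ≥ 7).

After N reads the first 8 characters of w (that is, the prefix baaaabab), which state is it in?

1

Run of N on the first 8 characters of w = b a a a a b a b:
  step 0: 0  (start)
  step 1: 1  (read b: 0→1)
  step 2: 5  (read a: 1→5)
  step 3: 3  (read a: 5→3)
  step 4: 1  (read a: 3→1)
  step 5: 5  (read a: 1→5)
  step 6: 0  (read b: 5→0)
  step 7: 3  (read a: 0→3)
  step 8: 1  (read b: 3→1)

After reading 8 characters, N is in state 1.
(This kind of state-tracing is the core of the pumping-lemma construction: with 7 states, pigeonhole forces a repeat within the first 7 steps.)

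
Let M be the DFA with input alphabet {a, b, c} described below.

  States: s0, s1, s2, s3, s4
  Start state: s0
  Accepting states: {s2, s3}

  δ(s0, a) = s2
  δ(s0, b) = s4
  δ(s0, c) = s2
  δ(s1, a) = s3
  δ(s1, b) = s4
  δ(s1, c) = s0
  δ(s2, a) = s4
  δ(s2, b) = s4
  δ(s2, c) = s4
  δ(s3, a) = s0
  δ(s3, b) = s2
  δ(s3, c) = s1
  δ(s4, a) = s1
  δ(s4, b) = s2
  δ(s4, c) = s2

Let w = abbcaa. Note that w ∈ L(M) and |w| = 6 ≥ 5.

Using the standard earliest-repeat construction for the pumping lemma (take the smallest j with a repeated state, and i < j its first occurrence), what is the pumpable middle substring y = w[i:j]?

bb

State sequence: s0 -a-> s2 -b-> s4 -b-> s2 -c-> s4 -a-> s1 -a-> s3
First repeat at step 3: s2 was already visited.

So i = 1, j = 3, giving x = w[0:1] = a, y = w[1:3] = bb, z = w[3:6] = caa.
Check: |xy| = 3 ≤ 5 and |y| = 2 ≥ 1. Reading y takes M from s2 back to s2, so every xyⁱz is accepted.
Since M has 5 states, any run of length ≥ 5 visits 5+1 states, so by pigeonhole some state repeats within the first 5 steps — that repeat gives the pumpable loop.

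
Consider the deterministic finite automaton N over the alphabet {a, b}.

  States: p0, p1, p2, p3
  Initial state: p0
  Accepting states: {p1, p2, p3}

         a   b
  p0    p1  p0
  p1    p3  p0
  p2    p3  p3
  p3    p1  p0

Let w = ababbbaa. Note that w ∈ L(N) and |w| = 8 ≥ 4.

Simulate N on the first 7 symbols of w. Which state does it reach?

p1

Run of N on the first 7 characters of w = a b a b b b a:
  step 0: p0  (start)
  step 1: p1  (read a: p0→p1)
  step 2: p0  (read b: p1→p0)
  step 3: p1  (read a: p0→p1)
  step 4: p0  (read b: p1→p0)
  step 5: p0  (read b: p0→p0)
  step 6: p0  (read b: p0→p0)
  step 7: p1  (read a: p0→p1)

After reading 7 characters, N is in state p1.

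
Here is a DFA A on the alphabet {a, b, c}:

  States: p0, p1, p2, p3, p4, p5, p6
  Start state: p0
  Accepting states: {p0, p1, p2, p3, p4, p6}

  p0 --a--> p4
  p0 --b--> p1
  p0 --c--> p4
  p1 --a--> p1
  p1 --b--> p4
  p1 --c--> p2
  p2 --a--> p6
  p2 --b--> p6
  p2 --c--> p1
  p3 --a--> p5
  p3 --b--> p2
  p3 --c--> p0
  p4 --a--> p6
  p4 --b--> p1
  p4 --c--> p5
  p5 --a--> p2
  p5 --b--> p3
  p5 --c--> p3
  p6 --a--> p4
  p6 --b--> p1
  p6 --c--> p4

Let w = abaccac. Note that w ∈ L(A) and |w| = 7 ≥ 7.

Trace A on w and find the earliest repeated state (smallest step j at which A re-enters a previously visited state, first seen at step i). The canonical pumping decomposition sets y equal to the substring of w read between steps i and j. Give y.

a

State sequence: p0 -a-> p4 -b-> p1 -a-> p1 -c-> p2 -c-> p1 -a-> p1 -c-> p2
First repeat at step 3: p1 was already visited.

So i = 2, j = 3, giving x = w[0:2] = ab, y = w[2:3] = a, z = w[3:7] = ccac.
Check: |xy| = 3 ≤ 7 and |y| = 1 ≥ 1. Reading y takes A from p1 back to p1, so every xyⁱz is accepted.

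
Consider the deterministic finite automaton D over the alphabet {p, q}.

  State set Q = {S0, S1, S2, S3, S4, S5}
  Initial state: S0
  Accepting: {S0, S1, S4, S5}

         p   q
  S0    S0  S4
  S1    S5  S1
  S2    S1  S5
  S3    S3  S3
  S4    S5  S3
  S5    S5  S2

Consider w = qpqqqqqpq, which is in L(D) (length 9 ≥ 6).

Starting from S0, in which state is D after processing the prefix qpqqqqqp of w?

State sequence: S0 -q-> S4 -p-> S5 -q-> S2 -q-> S5 -q-> S2 -q-> S5 -q-> S2 -p-> S1

After reading 8 characters, D is in state S1.

S1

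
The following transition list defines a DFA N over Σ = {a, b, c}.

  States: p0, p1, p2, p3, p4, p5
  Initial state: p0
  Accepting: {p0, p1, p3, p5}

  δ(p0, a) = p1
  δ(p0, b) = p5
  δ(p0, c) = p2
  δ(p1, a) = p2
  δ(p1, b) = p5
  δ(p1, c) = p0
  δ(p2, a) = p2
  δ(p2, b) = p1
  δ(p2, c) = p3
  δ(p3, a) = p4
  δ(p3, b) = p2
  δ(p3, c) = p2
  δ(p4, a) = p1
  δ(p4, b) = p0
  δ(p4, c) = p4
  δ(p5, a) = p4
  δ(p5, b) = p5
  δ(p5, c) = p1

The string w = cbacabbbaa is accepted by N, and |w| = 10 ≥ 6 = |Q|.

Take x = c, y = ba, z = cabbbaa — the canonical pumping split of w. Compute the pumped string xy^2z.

cbabacabbbaa

xy^2z = c·ba·ba·cabbbaa = cbabacabbbaa.
Reading y = ba takes N from p2 back to p2, so after x·y·y the machine is still in p2, and z then leads to the accepting state p1. Hence cbabacabbbaa ∈ L(N).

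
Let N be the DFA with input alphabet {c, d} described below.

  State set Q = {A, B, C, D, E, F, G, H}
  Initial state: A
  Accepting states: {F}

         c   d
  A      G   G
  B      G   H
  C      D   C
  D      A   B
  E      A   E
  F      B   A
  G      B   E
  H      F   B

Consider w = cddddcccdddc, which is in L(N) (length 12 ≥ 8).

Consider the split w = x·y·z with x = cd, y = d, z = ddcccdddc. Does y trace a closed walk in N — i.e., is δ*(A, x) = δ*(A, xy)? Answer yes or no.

yes

Run of N on the first 3 characters of w = c d d:
  step 0: A  (start)
  step 1: G  (read c: A→G)
  step 2: E  (read d: G→E)
  step 3: E  (read d: E→E)

After x (step 2): E. After xy (step 3): E.
They match, so y = d drives N around a cycle from E back to itself; pumping y any number of times keeps N in E before reading z, and xyⁱz ∈ L(N) for every i ≥ 0.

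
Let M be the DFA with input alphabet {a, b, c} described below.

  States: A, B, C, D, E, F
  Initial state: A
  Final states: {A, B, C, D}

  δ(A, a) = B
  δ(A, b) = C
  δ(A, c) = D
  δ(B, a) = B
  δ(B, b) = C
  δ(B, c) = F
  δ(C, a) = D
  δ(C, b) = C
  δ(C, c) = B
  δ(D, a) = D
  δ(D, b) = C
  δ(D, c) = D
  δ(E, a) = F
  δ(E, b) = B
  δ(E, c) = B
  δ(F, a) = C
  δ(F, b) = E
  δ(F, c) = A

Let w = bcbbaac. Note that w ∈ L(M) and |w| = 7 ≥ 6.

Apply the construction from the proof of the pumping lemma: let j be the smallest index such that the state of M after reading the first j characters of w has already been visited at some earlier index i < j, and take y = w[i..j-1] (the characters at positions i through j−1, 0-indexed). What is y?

cb

Run of M on w = b c b b a a c:
  step 0: A  (start)
  step 1: C  (read b: A→C)
  step 2: B  (read c: C→B)
  step 3: C  (read b: B→C)   ← first repeat (C seen earlier)
  step 4: C  (read b: C→C)
  step 5: D  (read a: C→D)
  step 6: D  (read a: D→D)
  step 7: D  (read c: D→D)

So i = 1, j = 3, giving x = w[0:1] = b, y = w[1:3] = cb, z = w[3:7] = baac.
Check: |xy| = 3 ≤ 6 and |y| = 2 ≥ 1. Reading y takes M from C back to C, so every xyⁱz is accepted.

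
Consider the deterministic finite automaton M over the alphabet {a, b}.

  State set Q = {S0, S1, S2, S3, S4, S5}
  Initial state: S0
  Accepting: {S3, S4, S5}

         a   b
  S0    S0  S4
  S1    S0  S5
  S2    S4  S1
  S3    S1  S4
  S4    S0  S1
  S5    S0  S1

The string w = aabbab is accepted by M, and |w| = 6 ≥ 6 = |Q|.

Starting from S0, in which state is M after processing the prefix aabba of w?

Run of M on the first 5 characters of w = a a b b a:
  step 0: S0  (start)
  step 1: S0  (read a: S0→S0)
  step 2: S0  (read a: S0→S0)
  step 3: S4  (read b: S0→S4)
  step 4: S1  (read b: S4→S1)
  step 5: S0  (read a: S1→S0)

After reading 5 characters, M is in state S0.

S0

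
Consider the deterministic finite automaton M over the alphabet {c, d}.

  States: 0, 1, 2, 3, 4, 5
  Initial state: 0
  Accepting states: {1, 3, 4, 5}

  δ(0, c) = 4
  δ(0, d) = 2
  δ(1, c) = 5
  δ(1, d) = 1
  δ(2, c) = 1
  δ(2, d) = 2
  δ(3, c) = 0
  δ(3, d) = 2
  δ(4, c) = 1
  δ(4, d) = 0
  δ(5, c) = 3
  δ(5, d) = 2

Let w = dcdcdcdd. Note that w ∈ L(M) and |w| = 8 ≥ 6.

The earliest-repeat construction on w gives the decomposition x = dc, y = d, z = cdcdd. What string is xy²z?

dcddcdcdd

xy^2z = dc·d·d·cdcdd = dcddcdcdd.
Reading y = d takes M from 1 back to 1, so after x·y·y the machine is still in 1, and z then leads to the accepting state 1. Hence dcddcdcdd ∈ L(M).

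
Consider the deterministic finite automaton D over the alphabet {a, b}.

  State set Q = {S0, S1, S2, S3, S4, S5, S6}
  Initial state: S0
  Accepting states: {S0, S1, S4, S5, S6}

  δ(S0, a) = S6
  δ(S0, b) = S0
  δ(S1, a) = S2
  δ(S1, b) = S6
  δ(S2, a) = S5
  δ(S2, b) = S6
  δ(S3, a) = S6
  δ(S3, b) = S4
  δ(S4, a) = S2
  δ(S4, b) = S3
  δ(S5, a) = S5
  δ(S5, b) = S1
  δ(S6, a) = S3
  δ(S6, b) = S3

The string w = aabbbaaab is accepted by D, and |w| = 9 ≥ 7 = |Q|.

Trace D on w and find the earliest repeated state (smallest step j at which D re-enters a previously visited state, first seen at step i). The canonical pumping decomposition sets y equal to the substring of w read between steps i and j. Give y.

Run of D on w = a a b b b a a a b:
  step 0: S0  (start)
  step 1: S6  (read a: S0→S6)
  step 2: S3  (read a: S6→S3)
  step 3: S4  (read b: S3→S4)
  step 4: S3  (read b: S4→S3)   ← first repeat (S3 seen earlier)
  step 5: S4  (read b: S3→S4)
  step 6: S2  (read a: S4→S2)
  step 7: S5  (read a: S2→S5)
  step 8: S5  (read a: S5→S5)
  step 9: S1  (read b: S5→S1)

So i = 2, j = 4, giving x = w[0:2] = aa, y = w[2:4] = bb, z = w[4:9] = baaab.
Check: |xy| = 4 ≤ 7 and |y| = 2 ≥ 1. Reading y takes D from S3 back to S3, so every xyⁱz is accepted.

bb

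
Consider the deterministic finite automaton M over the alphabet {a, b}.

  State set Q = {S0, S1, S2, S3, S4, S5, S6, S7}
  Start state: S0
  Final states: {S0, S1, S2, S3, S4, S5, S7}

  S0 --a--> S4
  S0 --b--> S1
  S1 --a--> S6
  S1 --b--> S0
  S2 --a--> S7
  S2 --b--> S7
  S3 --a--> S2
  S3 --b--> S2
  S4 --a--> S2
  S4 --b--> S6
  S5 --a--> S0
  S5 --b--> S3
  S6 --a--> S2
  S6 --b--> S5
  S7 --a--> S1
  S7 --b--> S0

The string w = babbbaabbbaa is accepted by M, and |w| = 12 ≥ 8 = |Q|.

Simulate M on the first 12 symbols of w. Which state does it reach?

S2

Run of M on the first 12 characters of w = b a b b b a a b b b a a:
  step 0: S0  (start)
  step 1: S1  (read b: S0→S1)
  step 2: S6  (read a: S1→S6)
  step 3: S5  (read b: S6→S5)
  step 4: S3  (read b: S5→S3)
  step 5: S2  (read b: S3→S2)
  step 6: S7  (read a: S2→S7)
  step 7: S1  (read a: S7→S1)
  step 8: S0  (read b: S1→S0)
  step 9: S1  (read b: S0→S1)
  step 10: S0  (read b: S1→S0)
  step 11: S4  (read a: S0→S4)
  step 12: S2  (read a: S4→S2)

After reading 12 characters, M is in state S2.
(This kind of state-tracing is the core of the pumping-lemma construction: with 8 states, pigeonhole forces a repeat within the first 8 steps.)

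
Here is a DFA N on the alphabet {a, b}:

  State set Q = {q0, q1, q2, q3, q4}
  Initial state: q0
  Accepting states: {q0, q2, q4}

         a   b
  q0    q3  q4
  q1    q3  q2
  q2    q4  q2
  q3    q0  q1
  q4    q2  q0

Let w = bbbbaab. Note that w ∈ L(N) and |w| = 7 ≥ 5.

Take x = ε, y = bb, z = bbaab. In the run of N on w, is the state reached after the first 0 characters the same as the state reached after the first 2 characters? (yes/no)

Run of N on the first 2 characters of w = b b:
  step 0: q0  (start)
  step 1: q4  (read b: q0→q4)
  step 2: q0  (read b: q4→q0)

After x (step 0): q0. After xy (step 2): q0.
They match, so y = bb drives N around a cycle from q0 back to itself; pumping y any number of times keeps N in q0 before reading z, and xyⁱz ∈ L(N) for every i ≥ 0.

yes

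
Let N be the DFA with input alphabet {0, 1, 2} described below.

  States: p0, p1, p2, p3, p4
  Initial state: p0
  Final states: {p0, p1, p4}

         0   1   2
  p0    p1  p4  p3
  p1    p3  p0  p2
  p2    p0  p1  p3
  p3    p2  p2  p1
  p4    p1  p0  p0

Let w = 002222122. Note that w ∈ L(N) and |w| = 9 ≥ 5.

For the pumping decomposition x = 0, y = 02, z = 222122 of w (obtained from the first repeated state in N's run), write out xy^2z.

xy^2z = 0·02·02·222122 = 00202222122.
Reading y = 02 takes N from p1 back to p1, so after x·y·y the machine is still in p1, and z then leads to the accepting state p1. Hence 00202222122 ∈ L(N).

00202222122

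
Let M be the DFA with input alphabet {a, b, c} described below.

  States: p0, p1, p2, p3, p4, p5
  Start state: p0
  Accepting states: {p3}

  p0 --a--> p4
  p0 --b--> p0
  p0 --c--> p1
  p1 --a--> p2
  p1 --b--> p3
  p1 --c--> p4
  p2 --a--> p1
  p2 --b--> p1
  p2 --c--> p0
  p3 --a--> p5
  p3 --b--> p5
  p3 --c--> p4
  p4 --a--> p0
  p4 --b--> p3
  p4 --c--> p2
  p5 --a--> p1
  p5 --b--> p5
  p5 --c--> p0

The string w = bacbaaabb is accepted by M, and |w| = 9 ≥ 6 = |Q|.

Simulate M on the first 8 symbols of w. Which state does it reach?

p1

State sequence: p0 -b-> p0 -a-> p4 -c-> p2 -b-> p1 -a-> p2 -a-> p1 -a-> p2 -b-> p1

After reading 8 characters, M is in state p1.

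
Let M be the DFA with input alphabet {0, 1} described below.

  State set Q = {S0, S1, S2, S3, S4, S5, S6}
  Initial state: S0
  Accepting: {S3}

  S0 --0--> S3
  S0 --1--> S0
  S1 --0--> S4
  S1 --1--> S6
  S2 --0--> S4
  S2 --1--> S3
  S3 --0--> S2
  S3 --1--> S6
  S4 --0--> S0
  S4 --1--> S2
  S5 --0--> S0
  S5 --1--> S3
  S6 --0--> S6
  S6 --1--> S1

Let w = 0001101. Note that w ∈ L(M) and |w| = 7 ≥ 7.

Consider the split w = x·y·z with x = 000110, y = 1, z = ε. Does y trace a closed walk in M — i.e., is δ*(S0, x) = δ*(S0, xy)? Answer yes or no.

no

State sequence: S0 -0-> S3 -0-> S2 -0-> S4 -1-> S2 -1-> S3 -0-> S2 -1-> S3

After x (step 6): S2. After xy (step 7): S3.
They differ (S2 ≠ S3), so y is not a cycle from the state after x; this split is not the one the pumping-lemma construction produces, and pumping y need not keep the string in L(M).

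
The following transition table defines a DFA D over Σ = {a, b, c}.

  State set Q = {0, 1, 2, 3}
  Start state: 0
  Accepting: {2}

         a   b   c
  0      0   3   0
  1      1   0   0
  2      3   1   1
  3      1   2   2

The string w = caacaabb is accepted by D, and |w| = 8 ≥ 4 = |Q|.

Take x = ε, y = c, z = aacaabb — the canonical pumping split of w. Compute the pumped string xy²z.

ccaacaabb

xy^2z = ε·c·c·aacaabb = ccaacaabb.
Reading y = c takes D from 0 back to 0, so after x·y·y the machine is still in 0, and z then leads to the accepting state 2. Hence ccaacaabb ∈ L(D).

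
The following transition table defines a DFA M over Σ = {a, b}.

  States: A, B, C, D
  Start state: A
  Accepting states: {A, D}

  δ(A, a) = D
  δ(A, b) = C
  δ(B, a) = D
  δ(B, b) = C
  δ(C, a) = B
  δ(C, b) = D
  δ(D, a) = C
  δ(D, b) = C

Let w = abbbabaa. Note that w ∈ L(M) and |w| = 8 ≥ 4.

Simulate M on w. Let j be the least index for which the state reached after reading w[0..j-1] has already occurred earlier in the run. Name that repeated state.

Run of M on w = a b b b a b a a:
  step 0: A  (start)
  step 1: D  (read a: A→D)
  step 2: C  (read b: D→C)
  step 3: D  (read b: C→D)   ← first repeat (D seen earlier)
  step 4: C  (read b: D→C)
  step 5: B  (read a: C→B)
  step 6: C  (read b: B→C)
  step 7: B  (read a: C→B)
  step 8: D  (read a: B→D)

The earliest repeat is at step j = 3: M is in D, which it already visited at step i = 1.
The DFA has 4 states, so the proof of the pumping lemma guarantees a repeated state among the first 4+1 visited; the segment between the two visits is the pumpable y.

D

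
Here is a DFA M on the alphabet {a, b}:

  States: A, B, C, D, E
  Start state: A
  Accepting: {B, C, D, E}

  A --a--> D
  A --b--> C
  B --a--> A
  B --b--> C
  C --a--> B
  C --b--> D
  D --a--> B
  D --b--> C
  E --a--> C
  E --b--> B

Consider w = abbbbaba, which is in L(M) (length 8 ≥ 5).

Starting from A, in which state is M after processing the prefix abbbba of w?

State sequence: A -a-> D -b-> C -b-> D -b-> C -b-> D -a-> B

After reading 6 characters, M is in state B.

B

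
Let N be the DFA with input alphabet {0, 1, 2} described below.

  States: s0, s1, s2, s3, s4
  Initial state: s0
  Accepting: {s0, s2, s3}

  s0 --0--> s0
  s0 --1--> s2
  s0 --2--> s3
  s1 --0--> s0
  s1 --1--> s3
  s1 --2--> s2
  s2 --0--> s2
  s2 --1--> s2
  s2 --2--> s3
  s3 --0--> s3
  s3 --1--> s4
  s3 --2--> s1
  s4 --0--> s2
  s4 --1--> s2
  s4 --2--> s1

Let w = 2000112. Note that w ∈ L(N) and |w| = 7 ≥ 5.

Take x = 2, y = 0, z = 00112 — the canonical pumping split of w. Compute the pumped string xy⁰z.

200112

xy⁰z = xz = 2·00112 = 200112.
Reading y = 0 takes N from s3 back to s3, so after x the machine is still in s3, and z then leads to the accepting state s3. Hence 200112 ∈ L(N).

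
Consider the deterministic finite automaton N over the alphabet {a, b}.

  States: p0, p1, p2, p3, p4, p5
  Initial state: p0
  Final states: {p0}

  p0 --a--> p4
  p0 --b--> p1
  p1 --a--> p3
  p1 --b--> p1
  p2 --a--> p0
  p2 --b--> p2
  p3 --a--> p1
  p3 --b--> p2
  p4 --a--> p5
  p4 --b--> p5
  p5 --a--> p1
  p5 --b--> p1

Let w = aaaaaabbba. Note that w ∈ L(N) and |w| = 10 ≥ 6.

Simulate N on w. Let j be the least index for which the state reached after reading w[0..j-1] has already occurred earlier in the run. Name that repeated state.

p1

State sequence: p0 -a-> p4 -a-> p5 -a-> p1 -a-> p3 -a-> p1 -a-> p3 -b-> p2 -b-> p2 -b-> p2 -a-> p0
First repeat at step 5: p1 was already visited.

The earliest repeat is at step j = 5: N is in p1, which it already visited at step i = 3.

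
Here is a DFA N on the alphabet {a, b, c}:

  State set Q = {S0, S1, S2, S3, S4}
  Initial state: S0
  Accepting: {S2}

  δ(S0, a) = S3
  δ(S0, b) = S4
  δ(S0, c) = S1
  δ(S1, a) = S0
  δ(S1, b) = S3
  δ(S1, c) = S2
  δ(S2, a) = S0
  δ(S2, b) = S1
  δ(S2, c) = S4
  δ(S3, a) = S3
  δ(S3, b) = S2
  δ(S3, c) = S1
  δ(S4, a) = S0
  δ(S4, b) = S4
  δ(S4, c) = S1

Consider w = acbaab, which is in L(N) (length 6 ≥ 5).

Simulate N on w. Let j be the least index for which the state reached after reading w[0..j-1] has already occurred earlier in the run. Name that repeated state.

S3

State sequence: S0 -a-> S3 -c-> S1 -b-> S3 -a-> S3 -a-> S3 -b-> S2
First repeat at step 3: S3 was already visited.

The earliest repeat is at step j = 3: N is in S3, which it already visited at step i = 1.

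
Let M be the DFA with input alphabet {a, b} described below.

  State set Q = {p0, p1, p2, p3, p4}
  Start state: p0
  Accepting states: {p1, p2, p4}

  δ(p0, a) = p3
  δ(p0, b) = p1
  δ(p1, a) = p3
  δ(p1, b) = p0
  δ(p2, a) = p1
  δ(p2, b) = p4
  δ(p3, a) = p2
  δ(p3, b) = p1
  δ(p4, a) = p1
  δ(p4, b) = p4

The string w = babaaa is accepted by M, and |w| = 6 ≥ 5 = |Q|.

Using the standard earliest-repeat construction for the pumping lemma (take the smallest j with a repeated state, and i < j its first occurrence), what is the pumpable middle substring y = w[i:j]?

ab

Run of M on w = b a b a a a:
  step 0: p0  (start)
  step 1: p1  (read b: p0→p1)
  step 2: p3  (read a: p1→p3)
  step 3: p1  (read b: p3→p1)   ← first repeat (p1 seen earlier)
  step 4: p3  (read a: p1→p3)
  step 5: p2  (read a: p3→p2)
  step 6: p1  (read a: p2→p1)

So i = 1, j = 3, giving x = w[0:1] = b, y = w[1:3] = ab, z = w[3:6] = aaa.
Check: |xy| = 3 ≤ 5 and |y| = 2 ≥ 1. Reading y takes M from p1 back to p1, so every xyⁱz is accepted.
The DFA has 5 states, so the proof of the pumping lemma guarantees a repeated state among the first 5+1 visited; the segment between the two visits is the pumpable y.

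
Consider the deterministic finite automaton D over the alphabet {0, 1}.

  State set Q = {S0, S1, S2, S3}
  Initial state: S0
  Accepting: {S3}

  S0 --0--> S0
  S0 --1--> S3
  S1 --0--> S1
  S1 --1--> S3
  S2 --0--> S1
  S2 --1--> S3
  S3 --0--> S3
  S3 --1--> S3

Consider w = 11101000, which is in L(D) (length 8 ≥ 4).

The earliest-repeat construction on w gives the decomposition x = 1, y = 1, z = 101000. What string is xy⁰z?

xy⁰z = xz = 1·101000 = 1101000.
Reading y = 1 takes D from S3 back to S3, so after x the machine is still in S3, and z then leads to the accepting state S3. Hence 1101000 ∈ L(D).

1101000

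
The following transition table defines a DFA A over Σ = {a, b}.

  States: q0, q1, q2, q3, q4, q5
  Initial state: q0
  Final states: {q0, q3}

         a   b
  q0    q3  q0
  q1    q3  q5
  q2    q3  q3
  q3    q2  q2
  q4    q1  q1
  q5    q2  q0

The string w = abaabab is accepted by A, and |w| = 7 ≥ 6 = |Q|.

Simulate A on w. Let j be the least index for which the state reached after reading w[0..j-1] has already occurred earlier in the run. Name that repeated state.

Run of A on w = a b a a b a b:
  step 0: q0  (start)
  step 1: q3  (read a: q0→q3)
  step 2: q2  (read b: q3→q2)
  step 3: q3  (read a: q2→q3)   ← first repeat (q3 seen earlier)
  step 4: q2  (read a: q3→q2)
  step 5: q3  (read b: q2→q3)
  step 6: q2  (read a: q3→q2)
  step 7: q3  (read b: q2→q3)

The earliest repeat is at step j = 3: A is in q3, which it already visited at step i = 1.
Pumping length from the standard proof: p = 6 (the number of states). The repeated state found above gives |xy| = j ≤ 6 and |y| = j − i ≥ 1.

q3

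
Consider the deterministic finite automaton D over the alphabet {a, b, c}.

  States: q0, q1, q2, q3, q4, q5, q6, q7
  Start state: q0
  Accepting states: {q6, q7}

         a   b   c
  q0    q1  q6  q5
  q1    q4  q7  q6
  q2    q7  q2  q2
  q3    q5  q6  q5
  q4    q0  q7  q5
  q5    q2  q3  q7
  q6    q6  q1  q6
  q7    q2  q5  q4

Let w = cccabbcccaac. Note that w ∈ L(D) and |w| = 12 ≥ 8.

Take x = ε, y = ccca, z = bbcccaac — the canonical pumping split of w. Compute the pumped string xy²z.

cccacccabbcccaac

xy^2z = ε·ccca·ccca·bbcccaac = cccacccabbcccaac.
Reading y = ccca takes D from q0 back to q0, so after x·y·y the machine is still in q0, and z then leads to the accepting state q6. Hence cccacccabbcccaac ∈ L(D).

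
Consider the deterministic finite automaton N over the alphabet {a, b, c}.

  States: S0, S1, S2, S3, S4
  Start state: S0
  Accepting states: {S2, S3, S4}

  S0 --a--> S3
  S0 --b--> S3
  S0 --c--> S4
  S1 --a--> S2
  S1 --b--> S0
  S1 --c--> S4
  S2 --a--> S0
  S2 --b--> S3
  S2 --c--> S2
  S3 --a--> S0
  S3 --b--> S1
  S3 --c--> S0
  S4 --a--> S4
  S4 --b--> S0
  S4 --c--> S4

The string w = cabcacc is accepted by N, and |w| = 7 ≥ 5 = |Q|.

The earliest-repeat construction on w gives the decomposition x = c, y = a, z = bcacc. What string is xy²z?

xy^2z = c·a·a·bcacc = caabcacc.
Reading y = a takes N from S4 back to S4, so after x·y·y the machine is still in S4, and z then leads to the accepting state S4. Hence caabcacc ∈ L(N).

caabcacc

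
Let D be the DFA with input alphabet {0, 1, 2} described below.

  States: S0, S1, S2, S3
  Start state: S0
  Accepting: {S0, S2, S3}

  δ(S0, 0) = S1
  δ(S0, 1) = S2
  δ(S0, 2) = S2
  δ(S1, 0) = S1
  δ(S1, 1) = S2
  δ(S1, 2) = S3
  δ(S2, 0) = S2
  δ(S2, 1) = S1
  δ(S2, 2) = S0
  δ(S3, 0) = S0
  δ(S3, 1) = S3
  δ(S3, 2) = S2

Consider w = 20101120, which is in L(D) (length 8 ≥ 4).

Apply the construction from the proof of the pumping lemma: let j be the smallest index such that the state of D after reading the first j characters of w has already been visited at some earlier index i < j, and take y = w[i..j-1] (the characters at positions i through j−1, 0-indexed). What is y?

0

State sequence: S0 -2-> S2 -0-> S2 -1-> S1 -0-> S1 -1-> S2 -1-> S1 -2-> S3 -0-> S0
First repeat at step 2: S2 was already visited.

So i = 1, j = 2, giving x = w[0:1] = 2, y = w[1:2] = 0, z = w[2:8] = 101120.
Check: |xy| = 2 ≤ 4 and |y| = 1 ≥ 1. Reading y takes D from S2 back to S2, so every xyⁱz is accepted.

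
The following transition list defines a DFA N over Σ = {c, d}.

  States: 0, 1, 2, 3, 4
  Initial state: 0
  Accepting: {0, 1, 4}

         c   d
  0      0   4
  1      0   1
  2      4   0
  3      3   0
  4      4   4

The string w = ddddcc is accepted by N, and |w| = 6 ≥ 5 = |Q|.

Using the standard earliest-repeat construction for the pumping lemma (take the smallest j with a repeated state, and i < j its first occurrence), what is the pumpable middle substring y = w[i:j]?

d

Run of N on w = d d d d c c:
  step 0: 0  (start)
  step 1: 4  (read d: 0→4)
  step 2: 4  (read d: 4→4)   ← first repeat (4 seen earlier)
  step 3: 4  (read d: 4→4)
  step 4: 4  (read d: 4→4)
  step 5: 4  (read c: 4→4)
  step 6: 4  (read c: 4→4)

So i = 1, j = 2, giving x = w[0:1] = d, y = w[1:2] = d, z = w[2:6] = ddcc.
Check: |xy| = 2 ≤ 5 and |y| = 1 ≥ 1. Reading y takes N from 4 back to 4, so every xyⁱz is accepted.
The DFA has 5 states, so the proof of the pumping lemma guarantees a repeated state among the first 5+1 visited; the segment between the two visits is the pumpable y.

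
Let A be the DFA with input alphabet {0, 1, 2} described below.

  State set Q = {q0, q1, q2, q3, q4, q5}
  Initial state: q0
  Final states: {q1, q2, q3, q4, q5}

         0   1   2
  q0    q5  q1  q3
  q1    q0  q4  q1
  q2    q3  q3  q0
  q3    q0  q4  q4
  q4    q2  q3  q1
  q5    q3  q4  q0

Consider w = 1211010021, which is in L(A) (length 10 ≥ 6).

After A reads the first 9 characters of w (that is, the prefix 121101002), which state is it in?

q0

Run of A on the first 9 characters of w = 1 2 1 1 0 1 0 0 2:
  step 0: q0  (start)
  step 1: q1  (read 1: q0→q1)
  step 2: q1  (read 2: q1→q1)
  step 3: q4  (read 1: q1→q4)
  step 4: q3  (read 1: q4→q3)
  step 5: q0  (read 0: q3→q0)
  step 6: q1  (read 1: q0→q1)
  step 7: q0  (read 0: q1→q0)
  step 8: q5  (read 0: q0→q5)
  step 9: q0  (read 2: q5→q0)

After reading 9 characters, A is in state q0.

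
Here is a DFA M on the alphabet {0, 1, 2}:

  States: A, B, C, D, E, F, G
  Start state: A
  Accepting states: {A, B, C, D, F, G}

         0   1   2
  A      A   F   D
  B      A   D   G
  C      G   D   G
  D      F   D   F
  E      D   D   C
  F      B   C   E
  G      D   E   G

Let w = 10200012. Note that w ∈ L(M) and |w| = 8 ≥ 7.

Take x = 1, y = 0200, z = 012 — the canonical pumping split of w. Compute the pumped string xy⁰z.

xy⁰z = xz = 1·012 = 1012.
Reading y = 0200 takes M from F back to F, so after x the machine is still in F, and z then leads to the accepting state F. Hence 1012 ∈ L(M).

1012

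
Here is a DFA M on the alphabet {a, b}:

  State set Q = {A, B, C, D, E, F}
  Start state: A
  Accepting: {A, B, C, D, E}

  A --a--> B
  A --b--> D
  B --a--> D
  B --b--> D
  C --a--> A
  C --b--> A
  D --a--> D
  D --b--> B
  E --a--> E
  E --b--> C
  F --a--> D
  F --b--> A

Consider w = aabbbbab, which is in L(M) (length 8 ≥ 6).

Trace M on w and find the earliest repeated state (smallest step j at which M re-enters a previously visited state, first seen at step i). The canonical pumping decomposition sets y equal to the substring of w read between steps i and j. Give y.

State sequence: A -a-> B -a-> D -b-> B -b-> D -b-> B -b-> D -a-> D -b-> B
First repeat at step 3: B was already visited.

So i = 1, j = 3, giving x = w[0:1] = a, y = w[1:3] = ab, z = w[3:8] = bbbab.
Check: |xy| = 3 ≤ 6 and |y| = 2 ≥ 1. Reading y takes M from B back to B, so every xyⁱz is accepted.

ab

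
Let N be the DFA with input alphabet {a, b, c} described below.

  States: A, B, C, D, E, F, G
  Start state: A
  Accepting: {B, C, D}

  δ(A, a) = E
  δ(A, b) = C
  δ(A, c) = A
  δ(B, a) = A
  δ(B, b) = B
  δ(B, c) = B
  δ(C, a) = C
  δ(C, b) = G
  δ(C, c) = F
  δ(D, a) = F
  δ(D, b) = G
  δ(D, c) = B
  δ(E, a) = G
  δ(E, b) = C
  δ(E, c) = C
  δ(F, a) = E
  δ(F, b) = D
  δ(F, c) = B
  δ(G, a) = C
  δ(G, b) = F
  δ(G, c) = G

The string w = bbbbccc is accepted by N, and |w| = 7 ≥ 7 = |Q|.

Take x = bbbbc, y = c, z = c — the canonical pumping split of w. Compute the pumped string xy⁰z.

xy⁰z = xz = bbbbc·c = bbbbcc.
Reading y = c takes N from B back to B, so after x the machine is still in B, and z then leads to the accepting state B. Hence bbbbcc ∈ L(N).

bbbbcc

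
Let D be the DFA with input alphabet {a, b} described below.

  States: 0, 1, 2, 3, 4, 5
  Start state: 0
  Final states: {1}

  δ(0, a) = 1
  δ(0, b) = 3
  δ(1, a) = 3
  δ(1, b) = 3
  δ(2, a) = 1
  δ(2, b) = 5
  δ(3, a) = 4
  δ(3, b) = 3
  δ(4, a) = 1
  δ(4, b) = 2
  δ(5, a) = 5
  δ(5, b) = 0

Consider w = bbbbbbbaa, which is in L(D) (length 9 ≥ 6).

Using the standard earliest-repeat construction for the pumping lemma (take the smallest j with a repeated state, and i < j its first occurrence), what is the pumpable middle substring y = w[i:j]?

Run of D on w = b b b b b b b a a:
  step 0: 0  (start)
  step 1: 3  (read b: 0→3)
  step 2: 3  (read b: 3→3)   ← first repeat (3 seen earlier)
  step 3: 3  (read b: 3→3)
  step 4: 3  (read b: 3→3)
  step 5: 3  (read b: 3→3)
  step 6: 3  (read b: 3→3)
  step 7: 3  (read b: 3→3)
  step 8: 4  (read a: 3→4)
  step 9: 1  (read a: 4→1)

So i = 1, j = 2, giving x = w[0:1] = b, y = w[1:2] = b, z = w[2:9] = bbbbbaa.
Check: |xy| = 2 ≤ 6 and |y| = 1 ≥ 1. Reading y takes D from 3 back to 3, so every xyⁱz is accepted.

b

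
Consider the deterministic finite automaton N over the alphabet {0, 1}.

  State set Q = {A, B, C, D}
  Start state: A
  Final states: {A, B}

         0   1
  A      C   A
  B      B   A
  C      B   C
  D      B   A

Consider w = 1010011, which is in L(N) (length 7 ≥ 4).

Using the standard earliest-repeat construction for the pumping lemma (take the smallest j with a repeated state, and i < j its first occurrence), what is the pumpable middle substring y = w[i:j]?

State sequence: A -1-> A -0-> C -1-> C -0-> B -0-> B -1-> A -1-> A
First repeat at step 1: A was already visited.

So i = 0, j = 1, giving x = w[0:0] = ε, y = w[0:1] = 1, z = w[1:7] = 010011.
Check: |xy| = 1 ≤ 4 and |y| = 1 ≥ 1. Reading y takes N from A back to A, so every xyⁱz is accepted.

1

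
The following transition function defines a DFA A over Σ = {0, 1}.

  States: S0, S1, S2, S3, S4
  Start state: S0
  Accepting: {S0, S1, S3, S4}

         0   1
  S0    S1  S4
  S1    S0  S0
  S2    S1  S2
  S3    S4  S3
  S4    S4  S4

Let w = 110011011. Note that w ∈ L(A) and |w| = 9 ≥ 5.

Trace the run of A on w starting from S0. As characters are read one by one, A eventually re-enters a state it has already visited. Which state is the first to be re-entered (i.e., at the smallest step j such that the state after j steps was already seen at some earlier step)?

S4

Run of A on w = 1 1 0 0 1 1 0 1 1:
  step 0: S0  (start)
  step 1: S4  (read 1: S0→S4)
  step 2: S4  (read 1: S4→S4)   ← first repeat (S4 seen earlier)
  step 3: S4  (read 0: S4→S4)
  step 4: S4  (read 0: S4→S4)
  step 5: S4  (read 1: S4→S4)
  step 6: S4  (read 1: S4→S4)
  step 7: S4  (read 0: S4→S4)
  step 8: S4  (read 1: S4→S4)
  step 9: S4  (read 1: S4→S4)

The earliest repeat is at step j = 2: A is in S4, which it already visited at step i = 1.
The DFA has 5 states, so the proof of the pumping lemma guarantees a repeated state among the first 5+1 visited; the segment between the two visits is the pumpable y.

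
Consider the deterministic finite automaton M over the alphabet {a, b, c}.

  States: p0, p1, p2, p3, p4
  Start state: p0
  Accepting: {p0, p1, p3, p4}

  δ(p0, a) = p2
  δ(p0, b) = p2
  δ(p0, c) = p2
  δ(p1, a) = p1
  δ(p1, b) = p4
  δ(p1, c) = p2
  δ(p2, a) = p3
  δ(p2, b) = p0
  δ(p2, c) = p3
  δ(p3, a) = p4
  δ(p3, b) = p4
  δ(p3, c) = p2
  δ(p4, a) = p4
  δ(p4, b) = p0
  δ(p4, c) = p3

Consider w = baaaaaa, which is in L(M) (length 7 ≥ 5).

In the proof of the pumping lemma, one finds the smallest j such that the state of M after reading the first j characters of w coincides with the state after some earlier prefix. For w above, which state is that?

State sequence: p0 -b-> p2 -a-> p3 -a-> p4 -a-> p4 -a-> p4 -a-> p4 -a-> p4
First repeat at step 4: p4 was already visited.

The earliest repeat is at step j = 4: M is in p4, which it already visited at step i = 3.
The DFA has 5 states, so the proof of the pumping lemma guarantees a repeated state among the first 5+1 visited; the segment between the two visits is the pumpable y.

p4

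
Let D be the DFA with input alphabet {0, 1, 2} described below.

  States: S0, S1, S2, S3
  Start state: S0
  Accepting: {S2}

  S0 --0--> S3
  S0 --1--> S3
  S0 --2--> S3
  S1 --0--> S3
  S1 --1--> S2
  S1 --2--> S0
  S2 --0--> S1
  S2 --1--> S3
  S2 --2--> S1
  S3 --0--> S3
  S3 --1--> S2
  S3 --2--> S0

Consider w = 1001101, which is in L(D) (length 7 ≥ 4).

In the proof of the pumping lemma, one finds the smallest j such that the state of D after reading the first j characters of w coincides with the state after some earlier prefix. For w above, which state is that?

State sequence: S0 -1-> S3 -0-> S3 -0-> S3 -1-> S2 -1-> S3 -0-> S3 -1-> S2
First repeat at step 2: S3 was already visited.

The earliest repeat is at step j = 2: D is in S3, which it already visited at step i = 1.
Pumping length from the standard proof: p = 4 (the number of states). The repeated state found above gives |xy| = j ≤ 4 and |y| = j − i ≥ 1.

S3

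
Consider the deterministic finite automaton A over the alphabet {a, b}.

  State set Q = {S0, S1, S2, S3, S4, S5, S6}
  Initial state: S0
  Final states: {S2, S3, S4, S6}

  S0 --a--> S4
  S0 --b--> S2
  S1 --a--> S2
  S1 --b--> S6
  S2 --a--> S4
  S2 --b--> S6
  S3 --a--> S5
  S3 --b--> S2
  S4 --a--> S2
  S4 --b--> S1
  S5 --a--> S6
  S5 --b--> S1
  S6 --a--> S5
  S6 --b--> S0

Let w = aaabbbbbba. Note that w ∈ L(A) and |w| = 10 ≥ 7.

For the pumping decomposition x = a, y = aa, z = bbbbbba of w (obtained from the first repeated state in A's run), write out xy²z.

xy^2z = a·aa·aa·bbbbbba = aaaaabbbbbba.
Reading y = aa takes A from S4 back to S4, so after x·y·y the machine is still in S4, and z then leads to the accepting state S4. Hence aaaaabbbbbba ∈ L(A).

aaaaabbbbbba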